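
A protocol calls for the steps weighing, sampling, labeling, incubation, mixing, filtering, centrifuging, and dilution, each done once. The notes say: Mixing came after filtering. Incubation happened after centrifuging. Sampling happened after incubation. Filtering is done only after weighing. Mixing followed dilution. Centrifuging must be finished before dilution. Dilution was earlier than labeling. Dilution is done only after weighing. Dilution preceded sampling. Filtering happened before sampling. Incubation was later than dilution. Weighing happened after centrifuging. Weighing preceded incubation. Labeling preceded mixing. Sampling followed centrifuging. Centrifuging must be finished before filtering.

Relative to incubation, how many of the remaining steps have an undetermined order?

3

Forced before incubation: centrifuging, dilution, and weighing; forced after incubation: sampling.
That leaves filtering, labeling, and mixing with no forced order relative to incubation — 3.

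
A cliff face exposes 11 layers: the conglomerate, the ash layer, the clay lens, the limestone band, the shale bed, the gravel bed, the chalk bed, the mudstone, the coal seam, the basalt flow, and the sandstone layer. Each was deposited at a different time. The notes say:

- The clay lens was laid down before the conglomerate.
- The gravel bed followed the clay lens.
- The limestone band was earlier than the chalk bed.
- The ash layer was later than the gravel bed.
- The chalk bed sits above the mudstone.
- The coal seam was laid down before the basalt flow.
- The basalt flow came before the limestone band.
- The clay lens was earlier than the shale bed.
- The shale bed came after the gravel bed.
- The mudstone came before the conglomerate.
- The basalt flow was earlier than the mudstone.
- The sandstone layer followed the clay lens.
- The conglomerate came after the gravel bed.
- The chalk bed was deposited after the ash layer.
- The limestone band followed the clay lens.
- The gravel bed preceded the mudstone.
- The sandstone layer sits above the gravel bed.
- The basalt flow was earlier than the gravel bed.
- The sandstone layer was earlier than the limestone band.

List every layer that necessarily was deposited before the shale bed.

Directly stated before the shale bed: the clay lens and the gravel bed.
The basalt flow reaches the shale bed via the basalt flow → the gravel bed → the shale bed.
The coal seam reaches the shale bed via the coal seam → the basalt flow → the gravel bed → the shale bed.

the basalt flow, the clay lens, the coal seam, the gravel bed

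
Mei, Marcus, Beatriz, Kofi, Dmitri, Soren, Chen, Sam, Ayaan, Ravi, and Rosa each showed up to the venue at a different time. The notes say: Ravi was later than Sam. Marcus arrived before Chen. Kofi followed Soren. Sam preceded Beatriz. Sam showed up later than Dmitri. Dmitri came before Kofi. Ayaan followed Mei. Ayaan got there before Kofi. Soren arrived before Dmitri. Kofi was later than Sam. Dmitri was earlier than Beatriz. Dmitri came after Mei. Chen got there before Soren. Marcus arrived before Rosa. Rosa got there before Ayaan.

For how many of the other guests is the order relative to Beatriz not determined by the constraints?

4

Forced before Beatriz: Chen, Dmitri, Marcus, Mei, Sam, and Soren.
That leaves Ayaan, Kofi, Ravi, and Rosa with no forced order relative to Beatriz — 4.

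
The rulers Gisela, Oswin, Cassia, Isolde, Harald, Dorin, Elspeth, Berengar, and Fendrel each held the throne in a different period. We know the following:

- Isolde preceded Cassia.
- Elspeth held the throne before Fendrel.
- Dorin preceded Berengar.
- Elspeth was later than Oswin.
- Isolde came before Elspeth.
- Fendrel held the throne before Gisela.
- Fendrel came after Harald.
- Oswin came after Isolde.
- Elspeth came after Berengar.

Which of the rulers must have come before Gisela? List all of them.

Berengar, Dorin, Elspeth, Fendrel, Harald, Isolde, Oswin

Directly stated before Gisela: Fendrel.
Berengar reaches Gisela via Berengar → Elspeth → Fendrel → Gisela.
Dorin reaches Gisela via Dorin → Berengar → Elspeth → Fendrel → Gisela.
Elspeth reaches Gisela via Elspeth → Fendrel → Gisela.
Likewise Harald, Isolde, and Oswin each reach Gisela by chaining the stated constraints.
No chain forces Cassia ahead of Gisela.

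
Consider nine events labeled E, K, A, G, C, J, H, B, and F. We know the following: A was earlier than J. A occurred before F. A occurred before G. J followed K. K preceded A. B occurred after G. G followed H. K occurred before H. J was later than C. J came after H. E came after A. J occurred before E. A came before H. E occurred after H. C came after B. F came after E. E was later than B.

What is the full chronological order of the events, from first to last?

The constraints fix every adjacent pair, so only one ordering works:
K → A → H → G → B → C → J → E → F.

K, A, H, G, B, C, J, E, F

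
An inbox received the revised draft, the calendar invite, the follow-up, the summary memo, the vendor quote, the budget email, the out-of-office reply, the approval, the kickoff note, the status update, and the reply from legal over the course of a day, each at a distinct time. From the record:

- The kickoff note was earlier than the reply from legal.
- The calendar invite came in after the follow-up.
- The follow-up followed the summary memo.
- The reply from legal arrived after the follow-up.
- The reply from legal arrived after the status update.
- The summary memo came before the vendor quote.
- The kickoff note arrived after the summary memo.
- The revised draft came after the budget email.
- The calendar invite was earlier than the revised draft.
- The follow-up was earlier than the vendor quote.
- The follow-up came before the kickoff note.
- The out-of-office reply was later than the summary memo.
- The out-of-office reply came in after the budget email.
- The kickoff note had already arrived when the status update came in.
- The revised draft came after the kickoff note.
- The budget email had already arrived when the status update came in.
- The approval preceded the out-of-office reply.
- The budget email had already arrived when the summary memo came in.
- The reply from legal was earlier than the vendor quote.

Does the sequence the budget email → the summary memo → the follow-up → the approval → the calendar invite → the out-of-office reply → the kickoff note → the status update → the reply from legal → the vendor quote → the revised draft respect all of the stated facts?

yes

Check each stated constraint against the proposed order — e.g. the summary memo is ahead of the vendor quote; the budget email is ahead of the revised draft. Every pair is in the required order; nothing is violated.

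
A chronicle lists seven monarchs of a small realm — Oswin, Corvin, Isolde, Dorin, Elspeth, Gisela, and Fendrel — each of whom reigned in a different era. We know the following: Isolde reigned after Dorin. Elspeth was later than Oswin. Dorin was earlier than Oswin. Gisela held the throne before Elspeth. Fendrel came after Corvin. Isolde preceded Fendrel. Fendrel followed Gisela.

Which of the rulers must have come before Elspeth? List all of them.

Dorin, Gisela, Oswin

Directly stated before Elspeth: Gisela and Oswin.
Dorin reaches Elspeth via Dorin → Oswin → Elspeth.
No chain forces Fendrel (or any of the others) ahead of Elspeth.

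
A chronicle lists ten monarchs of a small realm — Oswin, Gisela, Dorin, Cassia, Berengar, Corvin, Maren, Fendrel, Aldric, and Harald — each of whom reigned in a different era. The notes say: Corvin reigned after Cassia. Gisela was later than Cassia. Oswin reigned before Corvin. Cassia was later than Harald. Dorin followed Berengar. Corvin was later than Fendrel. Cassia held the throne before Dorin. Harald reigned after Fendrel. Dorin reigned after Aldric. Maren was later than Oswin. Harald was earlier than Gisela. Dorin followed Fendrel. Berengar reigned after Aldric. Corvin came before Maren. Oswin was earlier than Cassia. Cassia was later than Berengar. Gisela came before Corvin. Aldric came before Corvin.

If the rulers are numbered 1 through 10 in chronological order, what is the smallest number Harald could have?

Fendrel must come before Harald — 1 forced predecessor.
Nothing else is forced ahead of Harald, so their earliest slot is position 1 + 1 = 2.

2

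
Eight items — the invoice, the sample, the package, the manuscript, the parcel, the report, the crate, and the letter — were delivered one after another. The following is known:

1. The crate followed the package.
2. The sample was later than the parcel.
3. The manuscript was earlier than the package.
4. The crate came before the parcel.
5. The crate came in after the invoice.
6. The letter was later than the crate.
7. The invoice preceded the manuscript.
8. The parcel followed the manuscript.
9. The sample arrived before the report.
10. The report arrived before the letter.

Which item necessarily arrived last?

Every other item has a chain of constraints placing it before the letter, so the letter is last.

the letter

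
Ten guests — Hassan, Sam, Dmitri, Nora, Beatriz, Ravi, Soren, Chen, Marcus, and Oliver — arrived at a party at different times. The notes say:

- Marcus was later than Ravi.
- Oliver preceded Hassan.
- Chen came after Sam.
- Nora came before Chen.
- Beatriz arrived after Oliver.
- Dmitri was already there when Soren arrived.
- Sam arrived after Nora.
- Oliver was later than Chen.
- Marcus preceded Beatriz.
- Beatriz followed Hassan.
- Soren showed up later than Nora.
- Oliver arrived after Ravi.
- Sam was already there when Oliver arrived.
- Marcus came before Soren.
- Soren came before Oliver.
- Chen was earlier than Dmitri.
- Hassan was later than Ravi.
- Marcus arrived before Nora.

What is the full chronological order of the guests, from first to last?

The constraints fix every adjacent pair, so only one ordering works:
Ravi → Marcus → Nora → Sam → Chen → Dmitri → Soren → Oliver → Hassan → Beatriz.

Ravi, Marcus, Nora, Sam, Chen, Dmitri, Soren, Oliver, Hassan, Beatriz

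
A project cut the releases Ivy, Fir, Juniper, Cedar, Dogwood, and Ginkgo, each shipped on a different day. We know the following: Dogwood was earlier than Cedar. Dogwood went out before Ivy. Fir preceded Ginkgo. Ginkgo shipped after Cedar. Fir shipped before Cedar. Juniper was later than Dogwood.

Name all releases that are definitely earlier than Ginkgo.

Directly stated before Ginkgo: Cedar and Fir.
Dogwood reaches Ginkgo via Dogwood → Cedar → Ginkgo.

Cedar, Dogwood, Fir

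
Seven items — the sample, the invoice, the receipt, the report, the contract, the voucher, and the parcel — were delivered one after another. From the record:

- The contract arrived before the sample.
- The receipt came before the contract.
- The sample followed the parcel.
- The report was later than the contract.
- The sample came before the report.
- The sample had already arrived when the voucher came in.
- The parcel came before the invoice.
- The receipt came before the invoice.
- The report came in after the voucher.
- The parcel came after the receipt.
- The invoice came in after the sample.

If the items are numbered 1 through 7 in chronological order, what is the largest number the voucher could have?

6

The voucher must come before the report — 1 item forced after it.
Everything else can be placed before the voucher in some valid order, so the voucher can sit as late as position 7 − 1 = 6.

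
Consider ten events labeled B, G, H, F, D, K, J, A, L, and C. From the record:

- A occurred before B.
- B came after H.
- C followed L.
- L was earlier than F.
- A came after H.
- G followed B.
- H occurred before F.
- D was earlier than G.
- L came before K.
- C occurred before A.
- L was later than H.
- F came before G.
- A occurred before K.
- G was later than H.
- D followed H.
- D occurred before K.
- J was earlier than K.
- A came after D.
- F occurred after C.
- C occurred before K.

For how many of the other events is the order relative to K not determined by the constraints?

Forced before K: A, C, D, H, J, and L.
That leaves B, F, and G with no forced order relative to K — 3.

3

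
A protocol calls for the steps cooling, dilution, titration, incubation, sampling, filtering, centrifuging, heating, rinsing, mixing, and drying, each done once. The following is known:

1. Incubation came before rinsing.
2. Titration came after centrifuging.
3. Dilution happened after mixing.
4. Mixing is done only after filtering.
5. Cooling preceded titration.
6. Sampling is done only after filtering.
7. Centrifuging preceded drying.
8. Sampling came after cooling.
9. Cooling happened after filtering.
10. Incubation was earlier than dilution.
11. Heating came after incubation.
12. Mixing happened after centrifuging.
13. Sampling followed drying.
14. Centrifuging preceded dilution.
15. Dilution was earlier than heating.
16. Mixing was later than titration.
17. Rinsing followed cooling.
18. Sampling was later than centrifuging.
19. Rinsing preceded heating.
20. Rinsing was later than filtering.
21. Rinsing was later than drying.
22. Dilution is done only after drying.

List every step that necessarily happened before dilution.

Directly stated before dilution: centrifuging, drying, incubation, and mixing.
Cooling reaches dilution via cooling → titration → mixing → dilution.
Filtering reaches dilution via filtering → mixing → dilution.
Titration reaches dilution via titration → mixing → dilution.
No chain forces rinsing (or any of the others) ahead of dilution.

centrifuging, cooling, drying, filtering, incubation, mixing, titration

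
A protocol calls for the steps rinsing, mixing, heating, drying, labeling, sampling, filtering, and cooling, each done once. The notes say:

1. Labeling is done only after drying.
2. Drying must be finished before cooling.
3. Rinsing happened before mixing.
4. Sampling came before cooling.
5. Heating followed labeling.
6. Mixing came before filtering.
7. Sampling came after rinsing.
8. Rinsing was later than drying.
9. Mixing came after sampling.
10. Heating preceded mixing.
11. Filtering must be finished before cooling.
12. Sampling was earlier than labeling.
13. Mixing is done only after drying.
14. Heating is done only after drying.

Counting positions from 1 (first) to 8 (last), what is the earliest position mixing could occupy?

6

Drying, heating, labeling, rinsing, and sampling must all come before mixing — 5 forced predecessors.
Nothing else is forced ahead of mixing, so its earliest slot is position 5 + 1 = 6.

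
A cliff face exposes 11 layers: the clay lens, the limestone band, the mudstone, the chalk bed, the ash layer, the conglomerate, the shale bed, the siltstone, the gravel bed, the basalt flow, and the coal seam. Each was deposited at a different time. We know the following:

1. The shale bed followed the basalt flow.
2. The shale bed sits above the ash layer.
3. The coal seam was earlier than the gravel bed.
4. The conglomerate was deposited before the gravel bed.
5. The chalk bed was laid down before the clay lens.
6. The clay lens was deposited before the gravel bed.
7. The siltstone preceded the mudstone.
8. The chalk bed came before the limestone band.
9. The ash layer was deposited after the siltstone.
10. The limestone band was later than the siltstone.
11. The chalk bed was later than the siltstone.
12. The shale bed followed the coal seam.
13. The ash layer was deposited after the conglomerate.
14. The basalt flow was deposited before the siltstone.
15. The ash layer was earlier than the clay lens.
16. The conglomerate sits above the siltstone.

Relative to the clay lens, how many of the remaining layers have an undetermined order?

Forced before the clay lens: the ash layer, the basalt flow, the chalk bed, the conglomerate, and the siltstone; forced after the clay lens: the gravel bed.
That leaves the coal seam, the limestone band, the mudstone, and the shale bed with no forced order relative to the clay lens — 4.

4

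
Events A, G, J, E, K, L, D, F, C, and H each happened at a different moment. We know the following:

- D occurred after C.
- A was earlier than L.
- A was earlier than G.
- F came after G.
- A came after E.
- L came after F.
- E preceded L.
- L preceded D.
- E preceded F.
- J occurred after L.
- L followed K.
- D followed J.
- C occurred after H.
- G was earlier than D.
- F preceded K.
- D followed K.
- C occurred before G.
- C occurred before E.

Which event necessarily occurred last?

Every other event has a chain of constraints placing it before D, so D is last.

D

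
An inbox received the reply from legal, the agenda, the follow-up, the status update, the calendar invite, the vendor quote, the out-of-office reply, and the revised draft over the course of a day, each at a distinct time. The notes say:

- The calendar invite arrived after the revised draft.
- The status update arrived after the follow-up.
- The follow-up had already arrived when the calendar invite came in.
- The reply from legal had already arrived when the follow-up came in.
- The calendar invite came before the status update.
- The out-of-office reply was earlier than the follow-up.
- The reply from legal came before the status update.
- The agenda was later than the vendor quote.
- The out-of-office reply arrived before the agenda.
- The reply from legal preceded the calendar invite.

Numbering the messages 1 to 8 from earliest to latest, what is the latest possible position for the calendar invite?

7

The calendar invite must come before the status update — 1 message forced after it.
Everything else can be placed before the calendar invite in some valid order, so the calendar invite can sit as late as position 8 − 1 = 7.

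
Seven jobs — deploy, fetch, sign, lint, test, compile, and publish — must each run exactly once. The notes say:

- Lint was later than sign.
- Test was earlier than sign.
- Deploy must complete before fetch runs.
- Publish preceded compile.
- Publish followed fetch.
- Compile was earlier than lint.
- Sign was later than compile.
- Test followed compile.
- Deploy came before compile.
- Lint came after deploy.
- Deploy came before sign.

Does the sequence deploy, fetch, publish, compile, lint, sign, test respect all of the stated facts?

The constraints require sign before lint, but in the proposed sequence lint appears ahead of sign. That one violation is enough.

no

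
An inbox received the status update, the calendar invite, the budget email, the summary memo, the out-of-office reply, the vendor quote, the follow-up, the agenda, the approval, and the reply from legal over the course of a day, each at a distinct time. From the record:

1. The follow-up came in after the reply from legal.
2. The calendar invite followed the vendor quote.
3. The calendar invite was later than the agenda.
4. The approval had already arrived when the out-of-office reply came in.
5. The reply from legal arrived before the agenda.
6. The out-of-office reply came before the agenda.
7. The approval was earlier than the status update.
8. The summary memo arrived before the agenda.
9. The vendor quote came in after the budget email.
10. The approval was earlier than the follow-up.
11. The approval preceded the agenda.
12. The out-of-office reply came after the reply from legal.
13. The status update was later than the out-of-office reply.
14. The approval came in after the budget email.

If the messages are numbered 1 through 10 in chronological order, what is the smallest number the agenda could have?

The approval, the budget email, the out-of-office reply, the reply from legal, and the summary memo must all come before the agenda — 5 forced predecessors.
Nothing else is forced ahead of the agenda, so its earliest slot is position 5 + 1 = 6.

6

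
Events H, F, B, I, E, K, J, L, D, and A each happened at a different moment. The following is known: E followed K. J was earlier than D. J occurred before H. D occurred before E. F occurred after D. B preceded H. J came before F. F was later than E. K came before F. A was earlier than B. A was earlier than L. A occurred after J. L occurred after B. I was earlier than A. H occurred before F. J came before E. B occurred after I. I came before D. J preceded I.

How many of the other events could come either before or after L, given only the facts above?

Forced before L: A, B, I, and J.
That leaves D, E, F, H, and K with no forced order relative to L — 5.

5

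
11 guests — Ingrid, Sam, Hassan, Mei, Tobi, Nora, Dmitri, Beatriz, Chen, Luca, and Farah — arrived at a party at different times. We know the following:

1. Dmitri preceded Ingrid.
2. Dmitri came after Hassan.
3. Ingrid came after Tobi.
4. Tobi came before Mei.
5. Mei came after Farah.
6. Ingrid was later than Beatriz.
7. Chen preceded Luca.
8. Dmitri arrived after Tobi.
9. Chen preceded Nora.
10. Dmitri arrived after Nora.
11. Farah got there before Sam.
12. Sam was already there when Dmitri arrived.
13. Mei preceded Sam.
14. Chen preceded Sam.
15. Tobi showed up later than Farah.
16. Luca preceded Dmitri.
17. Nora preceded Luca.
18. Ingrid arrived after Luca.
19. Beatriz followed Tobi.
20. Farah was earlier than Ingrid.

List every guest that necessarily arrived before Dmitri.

Chen, Farah, Hassan, Luca, Mei, Nora, Sam, Tobi

Directly stated before Dmitri: Hassan, Luca, Nora, Sam, and Tobi.
Chen reaches Dmitri via Chen → Nora → Dmitri.
Farah reaches Dmitri via Farah → Sam → Dmitri.
Mei reaches Dmitri via Mei → Sam → Dmitri.
No chain forces Beatriz (or any of the others) ahead of Dmitri.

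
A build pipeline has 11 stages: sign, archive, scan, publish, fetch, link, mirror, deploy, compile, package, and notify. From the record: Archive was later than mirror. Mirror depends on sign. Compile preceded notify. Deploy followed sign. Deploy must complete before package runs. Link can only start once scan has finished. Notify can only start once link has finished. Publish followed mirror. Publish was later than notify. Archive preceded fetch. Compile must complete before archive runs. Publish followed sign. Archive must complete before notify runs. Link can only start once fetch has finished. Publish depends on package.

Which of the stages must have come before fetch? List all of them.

Directly stated before fetch: archive.
Compile reaches fetch via compile → archive → fetch.
Mirror reaches fetch via mirror → archive → fetch.
Sign reaches fetch via sign → mirror → archive → fetch.
No chain forces deploy (or any of the others) ahead of fetch.

archive, compile, mirror, sign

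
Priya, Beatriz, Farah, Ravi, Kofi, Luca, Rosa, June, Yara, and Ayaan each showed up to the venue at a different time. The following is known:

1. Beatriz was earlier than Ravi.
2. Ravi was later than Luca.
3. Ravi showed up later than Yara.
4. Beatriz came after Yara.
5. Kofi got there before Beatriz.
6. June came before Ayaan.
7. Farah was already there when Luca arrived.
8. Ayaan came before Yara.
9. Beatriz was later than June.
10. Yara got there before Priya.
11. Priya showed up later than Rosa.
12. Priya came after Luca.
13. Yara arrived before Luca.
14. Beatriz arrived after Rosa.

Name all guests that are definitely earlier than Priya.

Directly stated before Priya: Luca, Rosa, and Yara.
Ayaan reaches Priya via Ayaan → Yara → Priya.
Farah reaches Priya via Farah → Luca → Priya.
June reaches Priya via June → Ayaan → Yara → Priya.
No chain forces Beatriz (or any of the others) ahead of Priya.

Ayaan, Farah, June, Luca, Rosa, Yara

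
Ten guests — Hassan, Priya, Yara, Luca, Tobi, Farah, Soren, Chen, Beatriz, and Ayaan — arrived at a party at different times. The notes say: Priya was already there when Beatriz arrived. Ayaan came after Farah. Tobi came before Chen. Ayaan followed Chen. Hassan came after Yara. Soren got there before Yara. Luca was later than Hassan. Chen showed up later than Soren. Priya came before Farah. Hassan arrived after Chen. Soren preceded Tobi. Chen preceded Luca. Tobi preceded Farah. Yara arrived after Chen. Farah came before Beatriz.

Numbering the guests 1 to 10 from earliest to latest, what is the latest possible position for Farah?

8

Farah must come before Ayaan and Beatriz — 2 guests forced after them.
Everything else can be placed before Farah in some valid order, so Farah can sit as late as position 10 − 2 = 8.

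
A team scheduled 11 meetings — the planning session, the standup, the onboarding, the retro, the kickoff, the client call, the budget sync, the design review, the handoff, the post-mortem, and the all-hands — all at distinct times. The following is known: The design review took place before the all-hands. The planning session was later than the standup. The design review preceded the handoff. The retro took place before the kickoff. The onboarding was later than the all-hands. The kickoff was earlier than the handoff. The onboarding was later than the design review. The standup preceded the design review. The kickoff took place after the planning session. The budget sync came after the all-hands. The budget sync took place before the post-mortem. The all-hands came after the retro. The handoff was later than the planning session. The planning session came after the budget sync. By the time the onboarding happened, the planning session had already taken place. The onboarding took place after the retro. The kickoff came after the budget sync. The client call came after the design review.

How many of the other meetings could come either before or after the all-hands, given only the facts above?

Forced before the all-hands: the design review, the retro, and the standup; forced after the all-hands: the budget sync, the handoff, the kickoff, the onboarding, the planning session, and the post-mortem.
That leaves the client call with no forced order relative to the all-hands — 1.

1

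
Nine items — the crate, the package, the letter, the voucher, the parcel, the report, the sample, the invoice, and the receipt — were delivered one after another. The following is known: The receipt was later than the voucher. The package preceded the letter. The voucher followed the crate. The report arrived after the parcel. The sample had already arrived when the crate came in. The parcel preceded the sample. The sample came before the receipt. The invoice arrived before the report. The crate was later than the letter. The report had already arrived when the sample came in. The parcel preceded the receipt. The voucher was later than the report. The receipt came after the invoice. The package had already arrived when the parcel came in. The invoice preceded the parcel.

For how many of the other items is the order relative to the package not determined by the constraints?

Forced after the package: the crate, the letter, the parcel, the receipt, the report, the sample, and the voucher.
That leaves the invoice with no forced order relative to the package — 1.

1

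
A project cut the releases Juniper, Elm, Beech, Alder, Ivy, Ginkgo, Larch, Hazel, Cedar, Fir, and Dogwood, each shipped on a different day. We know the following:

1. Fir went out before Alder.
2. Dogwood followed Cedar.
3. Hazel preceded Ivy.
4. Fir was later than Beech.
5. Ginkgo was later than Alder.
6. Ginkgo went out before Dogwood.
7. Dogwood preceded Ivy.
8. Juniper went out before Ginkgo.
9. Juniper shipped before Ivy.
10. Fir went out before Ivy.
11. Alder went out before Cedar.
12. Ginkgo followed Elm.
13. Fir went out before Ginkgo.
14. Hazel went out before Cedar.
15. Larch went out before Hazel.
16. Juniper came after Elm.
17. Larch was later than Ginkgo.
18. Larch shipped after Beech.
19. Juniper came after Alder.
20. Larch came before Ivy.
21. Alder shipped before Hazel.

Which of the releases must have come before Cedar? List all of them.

Directly stated before Cedar: Alder and Hazel.
Beech reaches Cedar via Beech → Larch → Hazel → Cedar.
Elm reaches Cedar via Elm → Ginkgo → Larch → Hazel → Cedar.
Fir reaches Cedar via Fir → Alder → Cedar.
Likewise Ginkgo, Juniper, and Larch each reach Cedar by chaining the stated constraints.
No chain forces Ivy (or any of the others) ahead of Cedar.

Alder, Beech, Elm, Fir, Ginkgo, Hazel, Juniper, Larch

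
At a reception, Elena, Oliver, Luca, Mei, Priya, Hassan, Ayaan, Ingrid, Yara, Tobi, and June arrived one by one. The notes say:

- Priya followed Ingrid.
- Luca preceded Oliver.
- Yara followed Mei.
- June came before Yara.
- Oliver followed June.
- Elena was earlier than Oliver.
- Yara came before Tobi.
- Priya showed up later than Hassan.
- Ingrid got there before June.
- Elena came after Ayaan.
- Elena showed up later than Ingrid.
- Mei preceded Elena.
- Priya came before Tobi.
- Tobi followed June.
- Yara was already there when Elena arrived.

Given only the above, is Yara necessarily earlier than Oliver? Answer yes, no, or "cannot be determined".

Chain the constraints: Yara → Elena → Oliver. Each link is directly stated, so Yara comes before Oliver.

yes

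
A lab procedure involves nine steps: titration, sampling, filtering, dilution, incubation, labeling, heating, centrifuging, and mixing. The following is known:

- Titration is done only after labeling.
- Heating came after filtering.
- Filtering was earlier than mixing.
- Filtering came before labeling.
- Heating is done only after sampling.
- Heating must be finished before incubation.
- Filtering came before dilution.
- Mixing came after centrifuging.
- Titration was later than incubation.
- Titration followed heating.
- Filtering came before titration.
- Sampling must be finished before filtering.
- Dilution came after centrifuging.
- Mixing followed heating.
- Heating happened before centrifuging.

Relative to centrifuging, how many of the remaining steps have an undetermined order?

Forced before centrifuging: filtering, heating, and sampling; forced after centrifuging: dilution and mixing.
That leaves incubation, labeling, and titration with no forced order relative to centrifuging — 3.

3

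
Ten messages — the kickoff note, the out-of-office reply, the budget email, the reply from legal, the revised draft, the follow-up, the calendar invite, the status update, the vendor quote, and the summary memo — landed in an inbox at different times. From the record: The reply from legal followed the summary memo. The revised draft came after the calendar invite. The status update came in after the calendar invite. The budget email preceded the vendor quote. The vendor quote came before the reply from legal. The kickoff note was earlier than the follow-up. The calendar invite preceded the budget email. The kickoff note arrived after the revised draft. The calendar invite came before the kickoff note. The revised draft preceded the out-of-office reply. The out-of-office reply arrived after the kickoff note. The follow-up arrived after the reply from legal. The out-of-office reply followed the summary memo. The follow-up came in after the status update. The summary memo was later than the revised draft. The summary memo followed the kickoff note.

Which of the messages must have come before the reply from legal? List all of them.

the budget email, the calendar invite, the kickoff note, the revised draft, the summary memo, the vendor quote

Directly stated before the reply from legal: the summary memo and the vendor quote.
The budget email reaches the reply from legal via the budget email → the vendor quote → the reply from legal.
The calendar invite reaches the reply from legal via the calendar invite → the kickoff note → the summary memo → the reply from legal.
The kickoff note reaches the reply from legal via the kickoff note → the summary memo → the reply from legal.
Likewise the revised draft reaches the reply from legal by chaining the stated constraints.
No chain forces the out-of-office reply (or any of the others) ahead of the reply from legal.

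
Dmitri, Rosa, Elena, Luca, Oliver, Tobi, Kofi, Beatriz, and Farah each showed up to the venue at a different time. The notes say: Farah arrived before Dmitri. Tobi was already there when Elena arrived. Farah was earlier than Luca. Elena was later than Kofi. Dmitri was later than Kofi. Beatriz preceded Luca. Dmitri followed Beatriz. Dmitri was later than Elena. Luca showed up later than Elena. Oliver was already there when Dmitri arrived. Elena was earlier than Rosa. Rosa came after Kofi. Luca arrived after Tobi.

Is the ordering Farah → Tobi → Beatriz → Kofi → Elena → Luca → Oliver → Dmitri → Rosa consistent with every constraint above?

Check each stated constraint against the proposed order — e.g. Farah is ahead of Luca; Farah is ahead of Dmitri. Every pair is in the required order; nothing is violated.

yes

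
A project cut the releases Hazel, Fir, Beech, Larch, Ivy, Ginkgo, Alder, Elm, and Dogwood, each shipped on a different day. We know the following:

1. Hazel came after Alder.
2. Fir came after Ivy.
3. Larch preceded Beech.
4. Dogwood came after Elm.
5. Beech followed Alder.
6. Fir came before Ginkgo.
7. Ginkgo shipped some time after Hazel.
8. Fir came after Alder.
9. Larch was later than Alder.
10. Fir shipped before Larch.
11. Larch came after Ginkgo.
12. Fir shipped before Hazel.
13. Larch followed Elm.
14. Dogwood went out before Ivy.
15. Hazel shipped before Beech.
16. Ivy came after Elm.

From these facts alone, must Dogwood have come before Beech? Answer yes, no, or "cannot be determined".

Chain the constraints: Dogwood → Ivy → Fir → Hazel → Beech. Each link is directly stated, so Dogwood comes before Beech.

yes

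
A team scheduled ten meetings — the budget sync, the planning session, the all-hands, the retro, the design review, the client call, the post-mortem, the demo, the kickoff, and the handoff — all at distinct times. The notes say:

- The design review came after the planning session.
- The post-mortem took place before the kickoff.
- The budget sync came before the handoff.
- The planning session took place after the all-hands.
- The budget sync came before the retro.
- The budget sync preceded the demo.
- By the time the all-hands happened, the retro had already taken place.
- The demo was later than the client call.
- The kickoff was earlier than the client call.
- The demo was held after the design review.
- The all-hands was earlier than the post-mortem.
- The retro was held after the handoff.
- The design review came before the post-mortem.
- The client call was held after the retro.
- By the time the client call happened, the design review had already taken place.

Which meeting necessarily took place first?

the budget sync

The budget sync has a chain of constraints placing it before every other meeting, so the budget sync must be first.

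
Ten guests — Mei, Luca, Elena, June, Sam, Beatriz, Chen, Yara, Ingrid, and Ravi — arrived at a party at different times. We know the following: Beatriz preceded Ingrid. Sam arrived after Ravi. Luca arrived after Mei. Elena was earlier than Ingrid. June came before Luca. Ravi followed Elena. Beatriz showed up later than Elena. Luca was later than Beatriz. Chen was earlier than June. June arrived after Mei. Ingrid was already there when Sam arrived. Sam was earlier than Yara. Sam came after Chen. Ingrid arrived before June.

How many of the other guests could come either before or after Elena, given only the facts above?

2

Forced after Elena: Beatriz, Ingrid, June, Luca, Ravi, Sam, and Yara.
That leaves Chen and Mei with no forced order relative to Elena — 2.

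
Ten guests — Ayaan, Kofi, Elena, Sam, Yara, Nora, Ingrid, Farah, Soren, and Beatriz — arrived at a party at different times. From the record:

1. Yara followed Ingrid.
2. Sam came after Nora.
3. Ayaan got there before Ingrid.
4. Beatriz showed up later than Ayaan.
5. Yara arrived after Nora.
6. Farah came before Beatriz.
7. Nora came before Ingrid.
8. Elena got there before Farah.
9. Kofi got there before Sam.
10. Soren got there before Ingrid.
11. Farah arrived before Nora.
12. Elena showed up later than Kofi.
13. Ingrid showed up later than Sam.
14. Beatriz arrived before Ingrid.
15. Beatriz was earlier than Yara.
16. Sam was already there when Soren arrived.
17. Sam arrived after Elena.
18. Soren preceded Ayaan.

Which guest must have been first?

Kofi has a chain of constraints placing them before every other guest, so Kofi must be first.

Kofi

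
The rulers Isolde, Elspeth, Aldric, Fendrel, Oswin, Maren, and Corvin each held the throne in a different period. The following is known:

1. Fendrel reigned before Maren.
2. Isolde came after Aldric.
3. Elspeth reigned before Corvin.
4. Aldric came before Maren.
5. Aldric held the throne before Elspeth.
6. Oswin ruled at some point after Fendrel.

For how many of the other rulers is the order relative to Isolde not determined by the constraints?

5

Forced before Isolde: Aldric.
That leaves Corvin, Elspeth, Fendrel, Maren, and Oswin with no forced order relative to Isolde — 5.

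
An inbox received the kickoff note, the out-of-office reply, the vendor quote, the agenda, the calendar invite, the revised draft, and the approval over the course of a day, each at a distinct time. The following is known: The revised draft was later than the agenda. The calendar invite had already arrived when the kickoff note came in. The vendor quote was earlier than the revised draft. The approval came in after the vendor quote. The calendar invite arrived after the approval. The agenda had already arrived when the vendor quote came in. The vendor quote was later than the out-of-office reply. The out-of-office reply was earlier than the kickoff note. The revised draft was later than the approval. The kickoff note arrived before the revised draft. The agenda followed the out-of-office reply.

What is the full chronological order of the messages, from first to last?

the out-of-office reply, the agenda, the vendor quote, the approval, the calendar invite, the kickoff note, the revised draft

The constraints fix every adjacent pair, so only one ordering works:
the out-of-office reply → the agenda → the vendor quote → the approval → the calendar invite → the kickoff note → the revised draft.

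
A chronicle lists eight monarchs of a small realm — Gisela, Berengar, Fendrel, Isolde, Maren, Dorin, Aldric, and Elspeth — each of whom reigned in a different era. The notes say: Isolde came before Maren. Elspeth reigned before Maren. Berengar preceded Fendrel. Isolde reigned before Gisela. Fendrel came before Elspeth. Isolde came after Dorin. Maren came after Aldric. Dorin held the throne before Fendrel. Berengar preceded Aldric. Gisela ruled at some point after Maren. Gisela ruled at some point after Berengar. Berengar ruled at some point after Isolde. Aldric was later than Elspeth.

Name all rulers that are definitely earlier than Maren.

Directly stated before Maren: Aldric, Elspeth, and Isolde.
Berengar reaches Maren via Berengar → Aldric → Maren.
Dorin reaches Maren via Dorin → Isolde → Maren.
Fendrel reaches Maren via Fendrel → Elspeth → Maren.
No chain forces Gisela ahead of Maren.

Aldric, Berengar, Dorin, Elspeth, Fendrel, Isolde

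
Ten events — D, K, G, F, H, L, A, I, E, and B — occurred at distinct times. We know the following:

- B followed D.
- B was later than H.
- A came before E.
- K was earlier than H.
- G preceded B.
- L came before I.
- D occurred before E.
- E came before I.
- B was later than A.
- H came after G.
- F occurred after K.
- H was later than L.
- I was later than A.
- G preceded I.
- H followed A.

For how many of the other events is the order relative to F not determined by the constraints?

8

Forced before F: K.
That leaves A, B, D, E, G, H, I, and L with no forced order relative to F — 8.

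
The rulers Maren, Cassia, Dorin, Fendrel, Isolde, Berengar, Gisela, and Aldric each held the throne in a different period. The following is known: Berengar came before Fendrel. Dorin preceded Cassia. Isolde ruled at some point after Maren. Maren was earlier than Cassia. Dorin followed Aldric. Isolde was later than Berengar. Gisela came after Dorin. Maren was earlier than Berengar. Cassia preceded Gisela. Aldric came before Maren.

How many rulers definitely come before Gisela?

4

Directly stated before Gisela: Cassia and Dorin.
Aldric reaches Gisela via Aldric → Dorin → Gisela.
Maren reaches Gisela via Maren → Cassia → Gisela.
No chain forces Berengar (or any of the others) ahead of Gisela.
That's Aldric, Cassia, Dorin, and Maren — 4 in all.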